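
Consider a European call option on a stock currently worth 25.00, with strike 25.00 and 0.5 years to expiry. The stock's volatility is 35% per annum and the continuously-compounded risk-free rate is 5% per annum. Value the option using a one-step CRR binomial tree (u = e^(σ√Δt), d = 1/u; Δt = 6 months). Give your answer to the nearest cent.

CRR parameters: u = e^(σ√Δt) = e^(0.35·√0.5) = 1.2808, d = 1/u = 0.7808
Per-period rate: rΔt = 0.05·0.5 = 0.025, so R = e^0.025 = 1.0253
Risk-neutral probability p = (e^0.025 − 0.7808)/(1.2808 − 0.7808) = 0.2446/0.5000 = 0.4891
Terminal stock prices: S_u = 32.02, S_d = 19.52
Terminal payoffs (S − K): max(7.02, 0) = 7.02, max(-5.481, 0) = 0
Node 0 (S = 25): V_0 = e^(−0.025)·[0.4891·7.0201 + 0.5109·0.0000] = 3.3485

3.35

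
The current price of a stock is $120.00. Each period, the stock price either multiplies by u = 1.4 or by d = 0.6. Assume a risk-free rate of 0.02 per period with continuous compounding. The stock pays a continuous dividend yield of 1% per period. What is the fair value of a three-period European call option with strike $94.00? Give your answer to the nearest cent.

$46.89

Per-period risk-free factor R = e^0.02 = 1.0202; dividend-adjusted growth = e^(0.02−0.01) = 1.0101.
Risk-neutral probability p = (1.0101 − 0.6)/(1.4 − 0.6) = 0.4101/0.8000 = 0.5126
Terminal stock prices: S_uuu = 329.3, S_uud = 141.1, S_udd = 60.48, S_ddd = 25.92
Terminal payoffs (S − K): max(235.3, 0) = 235.3, max(47.12, 0) = 47.12, max(-33.52, 0) = 0, max(-68.08, 0) = 0
Node uu (S = 235.2): V_uu = e^(−0.02)·[0.5126·235.2800 + 0.4874·47.1200] = 140.7210
Node ud (S = 100.8): V_ud = e^(−0.02)·[0.5126·47.1200 + 0.4874·0.0000] = 23.6737
Node dd (S = 43.2): V_dd = e^(−0.02)·[0.5126·0.0000 + 0.4874·0.0000] = 0.0000
Node u (S = 168): V_u = e^(−0.02)·[0.5126·140.7210 + 0.4874·23.6737] = 82.0111
Node d (S = 72): V_d = e^(−0.02)·[0.5126·23.6737 + 0.4874·0.0000] = 11.8940
Node 0 (S = 120): V_0 = e^(−0.02)·[0.5126·82.0111 + 0.4874·11.8940] = 46.8862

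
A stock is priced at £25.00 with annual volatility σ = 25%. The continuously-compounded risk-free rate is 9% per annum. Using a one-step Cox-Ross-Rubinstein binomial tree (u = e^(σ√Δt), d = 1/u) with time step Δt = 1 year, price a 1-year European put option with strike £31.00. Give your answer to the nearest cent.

£3.96

CRR parameters: u = e^(σ√Δt) = e^(0.25·√1) = 1.2840, d = 1/u = 0.7788
Per-period rate: rΔt = 0.09·1 = 0.09, so R = e^0.09 = 1.0942
Risk-neutral probability p = (e^0.09 − 0.7788)/(1.2840 − 0.7788) = 0.3154/0.5052 = 0.6242
Terminal stock prices: S_u = 32.1, S_d = 19.47
Terminal payoffs (K − S): max(-1.101, 0) = 0, max(11.53, 0) = 11.53
Node 0 (S = 25): V_0 = e^(−0.09)·[0.6242·0.0000 + 0.3758·11.5300] = 3.9598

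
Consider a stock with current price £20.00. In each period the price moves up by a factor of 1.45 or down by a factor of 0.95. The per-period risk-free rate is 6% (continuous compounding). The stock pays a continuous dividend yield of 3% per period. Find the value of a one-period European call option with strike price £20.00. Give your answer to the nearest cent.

Per-period risk-free factor R = e^0.06 = 1.0618; dividend-adjusted growth = e^(0.06−0.03) = 1.0305.
Risk-neutral probability p = (1.0305 − 0.95)/(1.45 − 0.95) = 0.0805/0.5000 = 0.1609
Terminal stock prices: S_u = 29, S_d = 19
Terminal payoffs (S − K): max(9, 0) = 9, max(-1, 0) = 0
Node 0 (S = 20): V_0 = e^(−0.06)·[0.1609·9.0000 + 0.8391·0.0000] = 1.3638

£1.36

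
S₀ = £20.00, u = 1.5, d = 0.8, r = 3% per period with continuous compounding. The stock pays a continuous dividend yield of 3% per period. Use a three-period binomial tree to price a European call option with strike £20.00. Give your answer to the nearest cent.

Per-period risk-free factor R = e^0.03 = 1.0305; dividend-adjusted growth = e^(0.03−0.03) = 1.0000.
Risk-neutral probability p = (1.0000 − 0.8)/(1.5 − 0.8) = 0.2000/0.7000 = 0.2857
Terminal stock prices: S_uuu = 67.5, S_uud = 36, S_udd = 19.2, S_ddd = 10.24
Terminal payoffs (S − K): max(47.5, 0) = 47.5, max(16, 0) = 16, max(-0.8, 0) = 0, max(-9.76, 0) = 0
Node uu (S = 45): V_uu = e^(−0.03)·[0.2857·47.5000 + 0.7143·16.0000] = 24.2611
Node ud (S = 24): V_ud = e^(−0.03)·[0.2857·16.0000 + 0.7143·0.0000] = 4.4363
Node dd (S = 12.8): V_dd = e^(−0.03)·[0.2857·0.0000 + 0.7143·0.0000] = 0.0000
Node u (S = 30): V_u = e^(−0.03)·[0.2857·24.2611 + 0.7143·4.4363] = 9.8020
Node d (S = 16): V_d = e^(−0.03)·[0.2857·4.4363 + 0.7143·0.0000] = 1.2301
Node 0 (S = 20): V_0 = e^(−0.03)·[0.2857·9.8020 + 0.7143·1.2301] = 3.5705

£3.57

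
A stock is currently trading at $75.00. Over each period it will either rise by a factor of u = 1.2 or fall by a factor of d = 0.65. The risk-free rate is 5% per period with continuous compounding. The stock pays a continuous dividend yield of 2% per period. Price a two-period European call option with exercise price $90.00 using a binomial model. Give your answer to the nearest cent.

Per-period risk-free factor R = e^0.05 = 1.0513; dividend-adjusted growth = e^(0.05−0.02) = 1.0305.
Risk-neutral probability p = (1.0305 − 0.65)/(1.2 − 0.65) = 0.3805/0.5500 = 0.6917
Terminal stock prices: S_uu = 108, S_ud = 58.5, S_dd = 31.69
Terminal payoffs (S − K): max(18, 0) = 18, max(-31.5, 0) = 0, max(-58.31, 0) = 0
Node u (S = 90): V_u = e^(−0.05)·[0.6917·18.0000 + 0.3083·0.0000] = 11.8440
Node d (S = 48.75): V_d = e^(−0.05)·[0.6917·0.0000 + 0.3083·0.0000] = 0.0000
Node 0 (S = 75): V_0 = e^(−0.05)·[0.6917·11.8440 + 0.3083·0.0000] = 7.7933

$7.79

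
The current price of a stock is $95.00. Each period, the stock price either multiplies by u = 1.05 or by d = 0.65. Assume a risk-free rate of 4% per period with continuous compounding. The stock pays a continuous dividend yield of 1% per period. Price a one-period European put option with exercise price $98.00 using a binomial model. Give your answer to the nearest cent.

$1.70

Per-period risk-free factor R = e^0.04 = 1.0408; dividend-adjusted growth = e^(0.04−0.01) = 1.0305.
Risk-neutral probability p = (1.0305 − 0.65)/(1.05 − 0.65) = 0.3805/0.4000 = 0.9511
Terminal stock prices: S_u = 99.75, S_d = 61.75
Terminal payoffs (K − S): max(-1.75, 0) = 0, max(36.25, 0) = 36.25
Node 0 (S = 95): V_0 = e^(−0.04)·[0.9511·0.0000 + 0.0489·36.2500] = 1.7019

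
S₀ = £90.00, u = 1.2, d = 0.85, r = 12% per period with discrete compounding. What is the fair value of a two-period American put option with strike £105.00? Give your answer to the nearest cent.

Risk-neutral probability p = (1 + 0.12 − 0.85)/(1.2 − 0.85) = 0.2700/0.3500 = 0.7714
Terminal stock prices: S_uu = 129.6, S_ud = 91.8, S_dd = 65.02
Terminal payoffs (K − S): max(-24.6, 0) = 0, max(13.2, 0) = 13.2, max(39.98, 0) = 39.98
Node u (S = 108): continuation = 1/1.12·[0.7714·0.0000 + 0.2286·13.2000] = 2.6939; exercise value = 0.0000 ≤ continuation, so V_u = 2.6939
Node d (S = 76.5): continuation = 1/1.12·[0.7714·13.2000 + 0.2286·39.9750] = 17.2500; exercise value = 28.5000 > continuation, so V_d = 28.5000 (exercise)
Node 0 (S = 90): continuation = 1/1.12·[0.7714·2.6939 + 0.2286·28.5000] = 7.6718; exercise value = 15.0000 > continuation, so V_0 = 15.0000 (exercise)

£15.00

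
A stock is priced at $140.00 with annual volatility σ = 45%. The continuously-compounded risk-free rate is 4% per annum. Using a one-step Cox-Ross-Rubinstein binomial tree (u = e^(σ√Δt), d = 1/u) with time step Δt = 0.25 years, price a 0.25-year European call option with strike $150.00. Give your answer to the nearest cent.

$11.69

CRR parameters: u = e^(σ√Δt) = e^(0.45·√0.25) = 1.2523, d = 1/u = 0.7985
Per-period rate: rΔt = 0.04·0.25 = 0.01, so R = e^0.01 = 1.0101
Risk-neutral probability p = (e^0.01 − 0.7985)/(1.2523 − 0.7985) = 0.2115/0.4538 = 0.4661
Terminal stock prices: S_u = 175.3, S_d = 111.8
Terminal payoffs (S − K): max(25.33, 0) = 25.33, max(-38.21, 0) = 0
Node 0 (S = 140): V_0 = e^(−0.01)·[0.4661·25.3252 + 0.5339·0.0000] = 11.6874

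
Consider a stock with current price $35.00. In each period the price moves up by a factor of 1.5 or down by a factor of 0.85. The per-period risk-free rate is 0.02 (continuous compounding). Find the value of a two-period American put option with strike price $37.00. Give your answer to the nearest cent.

Risk-neutral probability p = (e^0.02 − 0.85)/(1.5 − 0.85) = 0.1702/0.6500 = 0.2618
Terminal stock prices: S_uu = 78.75, S_ud = 44.62, S_dd = 25.29
Terminal payoffs (K − S): max(-41.75, 0) = 0, max(-7.625, 0) = 0, max(11.71, 0) = 11.71
Node u (S = 52.5): continuation = e^(−0.02)·[0.2618·0.0000 + 0.7382·0.0000] = 0.0000; exercise value = 0.0000 ≤ continuation, so V_u = 0.0000
Node d (S = 29.75): continuation = e^(−0.02)·[0.2618·0.0000 + 0.7382·11.7125] = 8.4744; exercise value = 7.2500 ≤ continuation, so V_d = 8.4744
Node 0 (S = 35): continuation = e^(−0.02)·[0.2618·0.0000 + 0.7382·8.4744] = 6.1315; exercise value = 2.0000 ≤ continuation, so V_0 = 6.1315

$6.13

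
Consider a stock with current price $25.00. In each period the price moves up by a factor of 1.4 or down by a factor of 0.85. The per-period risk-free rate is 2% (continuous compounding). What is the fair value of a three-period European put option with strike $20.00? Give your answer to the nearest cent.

Risk-neutral probability p = (e^0.02 − 0.85)/(1.4 − 0.85) = 0.1702/0.5500 = 0.3095
Terminal stock prices: S_uuu = 68.6, S_uud = 41.65, S_udd = 25.29, S_ddd = 15.35
Terminal payoffs (K − S): max(-48.6, 0) = 0, max(-21.65, 0) = 0, max(-5.287, 0) = 0, max(4.647, 0) = 4.647
Node uu (S = 49): V_uu = e^(−0.02)·[0.3095·0.0000 + 0.6905·0.0000] = 0.0000
Node ud (S = 29.75): V_ud = e^(−0.02)·[0.3095·0.0000 + 0.6905·0.0000] = 0.0000
Node dd (S = 18.06): V_dd = e^(−0.02)·[0.3095·0.0000 + 0.6905·4.6469] = 3.1453
Node u (S = 35): V_u = e^(−0.02)·[0.3095·0.0000 + 0.6905·0.0000] = 0.0000
Node d (S = 21.25): V_d = e^(−0.02)·[0.3095·0.0000 + 0.6905·3.1453] = 2.1290
Node 0 (S = 25): V_0 = e^(−0.02)·[0.3095·0.0000 + 0.6905·2.1290] = 1.4410

$1.44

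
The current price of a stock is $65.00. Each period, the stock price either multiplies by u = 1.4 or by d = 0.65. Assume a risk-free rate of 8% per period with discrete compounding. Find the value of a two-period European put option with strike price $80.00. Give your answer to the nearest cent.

Risk-neutral probability p = (1 + 0.08 − 0.65)/(1.4 − 0.65) = 0.4300/0.7500 = 0.5733
Terminal stock prices: S_uu = 127.4, S_ud = 59.15, S_dd = 27.46
Terminal payoffs (K − S): max(-47.4, 0) = 0, max(20.85, 0) = 20.85, max(52.54, 0) = 52.54
Node u (S = 91): V_u = 1/1.08·[0.5733·0.0000 + 0.4267·20.8500] = 8.2370
Node d (S = 42.25): V_d = 1/1.08·[0.5733·20.8500 + 0.4267·52.5375] = 31.8241
Node 0 (S = 65): V_0 = 1/1.08·[0.5733·8.2370 + 0.4267·31.8241] = 16.9452

$16.95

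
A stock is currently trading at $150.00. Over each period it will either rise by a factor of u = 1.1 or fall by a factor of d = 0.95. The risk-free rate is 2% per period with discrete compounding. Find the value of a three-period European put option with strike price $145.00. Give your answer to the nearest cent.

Risk-neutral probability p = (1 + 0.02 − 0.95)/(1.1 − 0.95) = 0.0700/0.1500 = 0.4667
Terminal stock prices: S_uuu = 199.7, S_uud = 172.4, S_udd = 148.9, S_ddd = 128.6
Terminal payoffs (K − S): max(-54.65, 0) = 0, max(-27.43, 0) = 0, max(-3.912, 0) = 0, max(16.39, 0) = 16.39
Node uu (S = 181.5): V_uu = 1/1.02·[0.4667·0.0000 + 0.5333·0.0000] = 0.0000
Node ud (S = 156.8): V_ud = 1/1.02·[0.4667·0.0000 + 0.5333·0.0000] = 0.0000
Node dd (S = 135.4): V_dd = 1/1.02·[0.4667·0.0000 + 0.5333·16.3938] = 8.5719
Node u (S = 165): V_u = 1/1.02·[0.4667·0.0000 + 0.5333·0.0000] = 0.0000
Node d (S = 142.5): V_d = 1/1.02·[0.4667·0.0000 + 0.5333·8.5719] = 4.4820
Node 0 (S = 150): V_0 = 1/1.02·[0.4667·0.0000 + 0.5333·4.4820] = 2.3435

$2.34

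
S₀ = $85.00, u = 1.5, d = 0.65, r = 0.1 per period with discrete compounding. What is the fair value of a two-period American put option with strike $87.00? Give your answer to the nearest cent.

Risk-neutral probability p = (1 + 0.1 − 0.65)/(1.5 − 0.65) = 0.4500/0.8500 = 0.5294
Terminal stock prices: S_uu = 191.2, S_ud = 82.88, S_dd = 35.91
Terminal payoffs (K − S): max(-104.2, 0) = 0, max(4.125, 0) = 4.125, max(51.09, 0) = 51.09
Node u (S = 127.5): continuation = 1/1.1·[0.5294·0.0000 + 0.4706·4.1250] = 1.7647; exercise value = 0.0000 ≤ continuation, so V_u = 1.7647
Node d (S = 55.25): continuation = 1/1.1·[0.5294·4.1250 + 0.4706·51.0875] = 23.8409; exercise value = 31.7500 > continuation, so V_d = 31.7500 (exercise)
Node 0 (S = 85): continuation = 1/1.1·[0.5294·1.7647 + 0.4706·31.7500] = 14.4322; exercise value = 2.0000 ≤ continuation, so V_0 = 14.4322

$14.43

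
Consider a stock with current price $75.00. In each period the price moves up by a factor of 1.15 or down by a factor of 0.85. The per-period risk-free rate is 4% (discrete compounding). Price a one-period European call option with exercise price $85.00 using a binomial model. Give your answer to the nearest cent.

Risk-neutral probability p = (1 + 0.04 − 0.85)/(1.15 − 0.85) = 0.1900/0.3000 = 0.6333
Terminal stock prices: S_u = 86.25, S_d = 63.75
Terminal payoffs (S − K): max(1.25, 0) = 1.25, max(-21.25, 0) = 0
Node 0 (S = 75): V_0 = 1/1.04·[0.6333·1.2500 + 0.3667·0.0000] = 0.7612

$0.76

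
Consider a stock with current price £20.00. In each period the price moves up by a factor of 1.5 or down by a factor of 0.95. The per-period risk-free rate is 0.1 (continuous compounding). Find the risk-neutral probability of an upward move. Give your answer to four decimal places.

p = 0.2821

Risk-neutral probability p = (e^0.1 − 0.95)/(1.5 − 0.95) = 0.1552/0.5500 = 0.2821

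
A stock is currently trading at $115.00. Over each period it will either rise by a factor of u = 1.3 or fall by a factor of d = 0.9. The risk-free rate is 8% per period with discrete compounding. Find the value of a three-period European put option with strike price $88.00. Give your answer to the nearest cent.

Risk-neutral probability p = (1 + 0.08 − 0.9)/(1.3 − 0.9) = 0.1800/0.4000 = 0.4500
Terminal stock prices: S_uuu = 252.7, S_uud = 174.9, S_udd = 121.1, S_ddd = 83.84
Terminal payoffs (K − S): max(-164.7, 0) = 0, max(-86.92, 0) = 0, max(-33.1, 0) = 0, max(4.165, 0) = 4.165
Node uu (S = 194.4): V_uu = 1/1.08·[0.4500·0.0000 + 0.5500·0.0000] = 0.0000
Node ud (S = 134.6): V_ud = 1/1.08·[0.4500·0.0000 + 0.5500·0.0000] = 0.0000
Node dd (S = 93.15): V_dd = 1/1.08·[0.4500·0.0000 + 0.5500·4.1650] = 2.1211
Node u (S = 149.5): V_u = 1/1.08·[0.4500·0.0000 + 0.5500·0.0000] = 0.0000
Node d (S = 103.5): V_d = 1/1.08·[0.4500·0.0000 + 0.5500·2.1211] = 1.0802
Node 0 (S = 115): V_0 = 1/1.08·[0.4500·0.0000 + 0.5500·1.0802] = 0.5501

$0.55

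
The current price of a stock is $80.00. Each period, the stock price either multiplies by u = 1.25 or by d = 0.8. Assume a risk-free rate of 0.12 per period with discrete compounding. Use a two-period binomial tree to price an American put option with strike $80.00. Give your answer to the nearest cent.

Risk-neutral probability p = (1 + 0.12 − 0.8)/(1.25 − 0.8) = 0.3200/0.4500 = 0.7111
Terminal stock prices: S_uu = 125, S_ud = 80, S_dd = 51.2
Terminal payoffs (K − S): max(-45, 0) = 0, max(0, 0) = 0, max(28.8, 0) = 28.8
Node u (S = 100): continuation = 1/1.12·[0.7111·0.0000 + 0.2889·0.0000] = 0.0000; exercise value = 0.0000 ≤ continuation, so V_u = 0.0000
Node d (S = 64): continuation = 1/1.12·[0.7111·0.0000 + 0.2889·28.8000] = 7.4286; exercise value = 16.0000 > continuation, so V_d = 16.0000 (exercise)
Node 0 (S = 80): continuation = 1/1.12·[0.7111·0.0000 + 0.2889·16.0000] = 4.1270; exercise value = 0.0000 ≤ continuation, so V_0 = 4.1270

$4.13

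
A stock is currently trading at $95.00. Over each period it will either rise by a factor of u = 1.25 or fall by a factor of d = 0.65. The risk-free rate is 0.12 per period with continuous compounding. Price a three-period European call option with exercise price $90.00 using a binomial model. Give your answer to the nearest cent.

Risk-neutral probability p = (e^0.12 − 0.65)/(1.25 − 0.65) = 0.4775/0.6000 = 0.7958
Terminal stock prices: S_uuu = 185.5, S_uud = 96.48, S_udd = 50.17, S_ddd = 26.09
Terminal payoffs (S − K): max(95.55, 0) = 95.55, max(6.484, 0) = 6.484, max(-39.83, 0) = 0, max(-63.91, 0) = 0
Node uu (S = 148.4): V_uu = e^(−0.12)·[0.7958·95.5469 + 0.2042·6.4844] = 68.6147
Node ud (S = 77.19): V_ud = e^(−0.12)·[0.7958·6.4844 + 0.2042·0.0000] = 4.5769
Node dd (S = 40.14): V_dd = e^(−0.12)·[0.7958·0.0000 + 0.2042·0.0000] = 0.0000
Node u (S = 118.8): V_u = e^(−0.12)·[0.7958·68.6147 + 0.2042·4.5769] = 49.2595
Node d (S = 61.75): V_d = e^(−0.12)·[0.7958·4.5769 + 0.2042·0.0000] = 3.2305
Node 0 (S = 95): V_0 = e^(−0.12)·[0.7958·49.2595 + 0.2042·3.2305] = 35.3542

$35.35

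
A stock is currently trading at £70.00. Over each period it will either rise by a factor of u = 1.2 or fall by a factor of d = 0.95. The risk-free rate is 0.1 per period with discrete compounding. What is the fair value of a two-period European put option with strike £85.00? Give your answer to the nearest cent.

Risk-neutral probability p = (1 + 0.1 − 0.95)/(1.2 − 0.95) = 0.1500/0.2500 = 0.6000
Terminal stock prices: S_uu = 100.8, S_ud = 79.8, S_dd = 63.17
Terminal payoffs (K − S): max(-15.8, 0) = 0, max(5.2, 0) = 5.2, max(21.83, 0) = 21.83
Node u (S = 84): V_u = 1/1.1·[0.6000·0.0000 + 0.4000·5.2000] = 1.8909
Node d (S = 66.5): V_d = 1/1.1·[0.6000·5.2000 + 0.4000·21.8250] = 10.7727
Node 0 (S = 70): V_0 = 1/1.1·[0.6000·1.8909 + 0.4000·10.7727] = 4.9488

£4.95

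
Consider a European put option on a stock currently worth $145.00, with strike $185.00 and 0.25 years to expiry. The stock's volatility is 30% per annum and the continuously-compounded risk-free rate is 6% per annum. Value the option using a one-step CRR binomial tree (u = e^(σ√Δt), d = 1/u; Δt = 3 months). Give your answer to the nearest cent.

$37.25

CRR parameters: u = e^(σ√Δt) = e^(0.3·√0.25) = 1.1618, d = 1/u = 0.8607
Per-period rate: rΔt = 0.06·0.25 = 0.015, so R = e^0.015 = 1.0151
Risk-neutral probability p = (e^0.015 − 0.8607)/(1.1618 − 0.8607) = 0.1544/0.3011 = 0.5128
Terminal stock prices: S_u = 168.5, S_d = 124.8
Terminal payoffs (K − S): max(16.53, 0) = 16.53, max(60.2, 0) = 60.2
Node 0 (S = 145): V_0 = e^(−0.015)·[0.5128·16.5340 + 0.4872·60.1973] = 37.2457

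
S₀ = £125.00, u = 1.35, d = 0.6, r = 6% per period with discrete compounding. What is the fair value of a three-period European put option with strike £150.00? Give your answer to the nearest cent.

Risk-neutral probability p = (1 + 0.06 − 0.6)/(1.35 − 0.6) = 0.4600/0.7500 = 0.6133
Terminal stock prices: S_uuu = 307.5, S_uud = 136.7, S_udd = 60.75, S_ddd = 27
Terminal payoffs (K − S): max(-157.5, 0) = 0, max(13.31, 0) = 13.31, max(89.25, 0) = 89.25, max(123, 0) = 123
Node uu (S = 227.8): V_uu = 1/1.06·[0.6133·0.0000 + 0.3867·13.3125] = 4.8561
Node ud (S = 101.2): V_ud = 1/1.06·[0.6133·13.3125 + 0.3867·89.2500] = 40.2594
Node dd (S = 45): V_dd = 1/1.06·[0.6133·89.2500 + 0.3867·123.0000] = 96.5094
Node u (S = 168.8): V_u = 1/1.06·[0.6133·4.8561 + 0.3867·40.2594] = 17.4957
Node d (S = 75): V_d = 1/1.06·[0.6133·40.2594 + 0.3867·96.5094] = 58.4995
Node 0 (S = 125): V_0 = 1/1.06·[0.6133·17.4957 + 0.3867·58.4995] = 31.4627

£31.46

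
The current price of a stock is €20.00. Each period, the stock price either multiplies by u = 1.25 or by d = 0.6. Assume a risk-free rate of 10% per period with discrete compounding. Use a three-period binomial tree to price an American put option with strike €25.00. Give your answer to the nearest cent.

€5.00

Risk-neutral probability p = (1 + 0.1 − 0.6)/(1.25 − 0.6) = 0.5000/0.6500 = 0.7692
Terminal stock prices: S_uuu = 39.06, S_uud = 18.75, S_udd = 9, S_ddd = 4.32
Terminal payoffs (K − S): max(-14.06, 0) = 0, max(6.25, 0) = 6.25, max(16, 0) = 16, max(20.68, 0) = 20.68
Node uu (S = 31.25): continuation = 1/1.1·[0.7692·0.0000 + 0.2308·6.2500] = 1.3112; exercise value = 0.0000 ≤ continuation, so V_uu = 1.3112
Node ud (S = 15): continuation = 1/1.1·[0.7692·6.2500 + 0.2308·16.0000] = 7.7273; exercise value = 10.0000 > continuation, so V_ud = 10.0000 (exercise)
Node dd (S = 7.2): continuation = 1/1.1·[0.7692·16.0000 + 0.2308·20.6800] = 15.5273; exercise value = 17.8000 > continuation, so V_dd = 17.8000 (exercise)
Node u (S = 25): continuation = 1/1.1·[0.7692·1.3112 + 0.2308·10.0000] = 3.0148; exercise value = 0.0000 ≤ continuation, so V_u = 3.0148
Node d (S = 12): continuation = 1/1.1·[0.7692·10.0000 + 0.2308·17.8000] = 10.7273; exercise value = 13.0000 > continuation, so V_d = 13.0000 (exercise)
Node 0 (S = 20): continuation = 1/1.1·[0.7692·3.0148 + 0.2308·13.0000] = 4.8355; exercise value = 5.0000 > continuation, so V_0 = 5.0000 (exercise)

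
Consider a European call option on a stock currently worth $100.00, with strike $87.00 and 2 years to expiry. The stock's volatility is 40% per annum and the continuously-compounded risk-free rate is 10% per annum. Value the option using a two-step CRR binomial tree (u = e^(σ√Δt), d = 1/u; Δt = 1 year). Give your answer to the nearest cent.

CRR parameters: u = e^(σ√Δt) = e^(0.4·√1) = 1.4918, d = 1/u = 0.6703
Per-period rate: rΔt = 0.1·1 = 0.1, so R = e^0.1 = 1.1052
Risk-neutral probability p = (e^0.1 − 0.6703)/(1.4918 − 0.6703) = 0.4349/0.8215 = 0.5293
Terminal stock prices: S_uu = 222.6, S_ud = 100, S_dd = 44.93
Terminal payoffs (S − K): max(135.6, 0) = 135.6, max(13, 0) = 13, max(-42.07, 0) = 0
Node u (S = 149.2): V_u = e^(−0.1)·[0.5293·135.5541 + 0.4707·13.0000] = 70.4616
Node d (S = 67.03): V_d = e^(−0.1)·[0.5293·13.0000 + 0.4707·0.0000] = 6.2265
Node 0 (S = 100): V_0 = e^(−0.1)·[0.5293·70.4616 + 0.4707·6.2265] = 36.4001

$36.40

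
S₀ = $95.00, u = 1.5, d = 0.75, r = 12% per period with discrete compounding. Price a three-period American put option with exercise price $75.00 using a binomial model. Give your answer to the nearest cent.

$4.41

Risk-neutral probability p = (1 + 0.12 − 0.75)/(1.5 − 0.75) = 0.3700/0.7500 = 0.4933
Terminal stock prices: S_uuu = 320.6, S_uud = 160.3, S_udd = 80.16, S_ddd = 40.08
Terminal payoffs (K − S): max(-245.6, 0) = 0, max(-85.31, 0) = 0, max(-5.156, 0) = 0, max(34.92, 0) = 34.92
Node uu (S = 213.8): continuation = 1/1.12·[0.4933·0.0000 + 0.5067·0.0000] = 0.0000; exercise value = 0.0000 ≤ continuation, so V_uu = 0.0000
Node ud (S = 106.9): continuation = 1/1.12·[0.4933·0.0000 + 0.5067·0.0000] = 0.0000; exercise value = 0.0000 ≤ continuation, so V_ud = 0.0000
Node dd (S = 53.44): continuation = 1/1.12·[0.4933·0.0000 + 0.5067·34.9219] = 15.7980; exercise value = 21.5625 > continuation, so V_dd = 21.5625 (exercise)
Node u (S = 142.5): continuation = 1/1.12·[0.4933·0.0000 + 0.5067·0.0000] = 0.0000; exercise value = 0.0000 ≤ continuation, so V_u = 0.0000
Node d (S = 71.25): continuation = 1/1.12·[0.4933·0.0000 + 0.5067·21.5625] = 9.7545; exercise value = 3.7500 ≤ continuation, so V_d = 9.7545
Node 0 (S = 95): continuation = 1/1.12·[0.4933·0.0000 + 0.5067·9.7545] = 4.4127; exercise value = 0.0000 ≤ continuation, so V_0 = 4.4127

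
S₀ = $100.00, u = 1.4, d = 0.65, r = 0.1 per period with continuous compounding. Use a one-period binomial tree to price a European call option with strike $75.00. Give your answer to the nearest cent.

$35.69

Risk-neutral probability p = (e^0.1 − 0.65)/(1.4 − 0.65) = 0.4552/0.7500 = 0.6069
Terminal stock prices: S_u = 140, S_d = 65
Terminal payoffs (S − K): max(65, 0) = 65, max(-10, 0) = 0
Node 0 (S = 100): V_0 = e^(−0.1)·[0.6069·65.0000 + 0.3931·0.0000] = 35.6942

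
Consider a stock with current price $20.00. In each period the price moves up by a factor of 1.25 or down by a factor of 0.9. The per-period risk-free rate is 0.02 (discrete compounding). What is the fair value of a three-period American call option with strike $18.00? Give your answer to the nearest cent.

$3.95

Risk-neutral probability p = (1 + 0.02 − 0.9)/(1.25 − 0.9) = 0.1200/0.3500 = 0.3429
Terminal stock prices: S_uuu = 39.06, S_uud = 28.12, S_udd = 20.25, S_ddd = 14.58
Terminal payoffs (S − K): max(21.06, 0) = 21.06, max(10.12, 0) = 10.12, max(2.25, 0) = 2.25, max(-3.42, 0) = 0
Node uu (S = 31.25): continuation = 1/1.02·[0.3429·21.0625 + 0.6571·10.1250] = 13.6029; exercise value = 13.2500 ≤ continuation, so V_uu = 13.6029
Node ud (S = 22.5): continuation = 1/1.02·[0.3429·10.1250 + 0.6571·2.2500] = 4.8529; exercise value = 4.5000 ≤ continuation, so V_ud = 4.8529
Node dd (S = 16.2): continuation = 1/1.02·[0.3429·2.2500 + 0.6571·0.0000] = 0.7563; exercise value = 0.0000 ≤ continuation, so V_dd = 0.7563
Node u (S = 25): continuation = 1/1.02·[0.3429·13.6029 + 0.6571·4.8529] = 7.6990; exercise value = 7.0000 ≤ continuation, so V_u = 7.6990
Node d (S = 18): continuation = 1/1.02·[0.3429·4.8529 + 0.6571·0.7563] = 2.1185; exercise value = 0.0000 ≤ continuation, so V_d = 2.1185
Node 0 (S = 20): continuation = 1/1.02·[0.3429·7.6990 + 0.6571·2.1185] = 3.9527; exercise value = 2.0000 ≤ continuation, so V_0 = 3.9527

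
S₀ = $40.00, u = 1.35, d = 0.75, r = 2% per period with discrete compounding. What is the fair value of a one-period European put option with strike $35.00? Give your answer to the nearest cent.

Risk-neutral probability p = (1 + 0.02 − 0.75)/(1.35 − 0.75) = 0.2700/0.6000 = 0.4500
Terminal stock prices: S_u = 54, S_d = 30
Terminal payoffs (K − S): max(-19, 0) = 0, max(5, 0) = 5
Node 0 (S = 40): V_0 = 1/1.02·[0.4500·0.0000 + 0.5500·5.0000] = 2.6961

$2.70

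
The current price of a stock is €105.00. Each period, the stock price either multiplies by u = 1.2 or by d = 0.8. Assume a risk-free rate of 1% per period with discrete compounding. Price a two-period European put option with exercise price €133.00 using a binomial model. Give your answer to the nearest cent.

€30.30

Risk-neutral probability p = (1 + 0.01 − 0.8)/(1.2 − 0.8) = 0.2100/0.4000 = 0.5250
Terminal stock prices: S_uu = 151.2, S_ud = 100.8, S_dd = 67.2
Terminal payoffs (K − S): max(-18.2, 0) = 0, max(32.2, 0) = 32.2, max(65.8, 0) = 65.8
Node u (S = 126): V_u = 1/1.01·[0.5250·0.0000 + 0.4750·32.2000] = 15.1436
Node d (S = 84): V_d = 1/1.01·[0.5250·32.2000 + 0.4750·65.8000] = 47.6832
Node 0 (S = 105): V_0 = 1/1.01·[0.5250·15.1436 + 0.4750·47.6832] = 30.2969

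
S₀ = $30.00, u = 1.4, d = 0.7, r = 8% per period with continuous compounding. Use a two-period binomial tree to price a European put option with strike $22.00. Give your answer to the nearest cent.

$1.27

Risk-neutral probability p = (e^0.08 − 0.7)/(1.4 − 0.7) = 0.3833/0.7000 = 0.5476
Terminal stock prices: S_uu = 58.8, S_ud = 29.4, S_dd = 14.7
Terminal payoffs (K − S): max(-36.8, 0) = 0, max(-7.4, 0) = 0, max(7.3, 0) = 7.3
Node u (S = 42): V_u = e^(−0.08)·[0.5476·0.0000 + 0.4524·0.0000] = 0.0000
Node d (S = 21): V_d = e^(−0.08)·[0.5476·0.0000 + 0.4524·7.3000] = 3.0489
Node 0 (S = 30): V_0 = e^(−0.08)·[0.5476·0.0000 + 0.4524·3.0489] = 1.2734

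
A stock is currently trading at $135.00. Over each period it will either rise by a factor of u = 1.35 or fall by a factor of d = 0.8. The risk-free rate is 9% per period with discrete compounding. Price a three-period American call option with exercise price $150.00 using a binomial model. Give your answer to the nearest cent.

$34.88

Risk-neutral probability p = (1 + 0.09 − 0.8)/(1.35 − 0.8) = 0.2900/0.5500 = 0.5273
Terminal stock prices: S_uuu = 332.2, S_uud = 196.8, S_udd = 116.6, S_ddd = 69.12
Terminal payoffs (S − K): max(182.2, 0) = 182.2, max(46.83, 0) = 46.83, max(-33.36, 0) = 0, max(-80.88, 0) = 0
Node uu (S = 246): continuation = 1/1.09·[0.5273·182.1506 + 0.4727·46.8300] = 108.4228; exercise value = 96.0375 ≤ continuation, so V_uu = 108.4228
Node ud (S = 145.8): continuation = 1/1.09·[0.5273·46.8300 + 0.4727·0.0000] = 22.6534; exercise value = 0.0000 ≤ continuation, so V_ud = 22.6534
Node dd (S = 86.4): continuation = 1/1.09·[0.5273·0.0000 + 0.4727·0.0000] = 0.0000; exercise value = 0.0000 ≤ continuation, so V_dd = 0.0000
Node u (S = 182.2): continuation = 1/1.09·[0.5273·108.4228 + 0.4727·22.6534] = 62.2727; exercise value = 32.2500 ≤ continuation, so V_u = 62.2727
Node d (S = 108): continuation = 1/1.09·[0.5273·22.6534 + 0.4727·0.0000] = 10.9583; exercise value = 0.0000 ≤ continuation, so V_d = 10.9583
Node 0 (S = 135): continuation = 1/1.09·[0.5273·62.2727 + 0.4727·10.9583] = 34.8761; exercise value = 0.0000 ≤ continuation, so V_0 = 34.8761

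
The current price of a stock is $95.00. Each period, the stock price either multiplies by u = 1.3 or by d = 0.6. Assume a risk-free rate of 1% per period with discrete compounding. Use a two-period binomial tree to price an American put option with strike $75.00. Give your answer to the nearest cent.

Risk-neutral probability p = (1 + 0.01 − 0.6)/(1.3 − 0.6) = 0.4100/0.7000 = 0.5857
Terminal stock prices: S_uu = 160.6, S_ud = 74.1, S_dd = 34.2
Terminal payoffs (K − S): max(-85.55, 0) = 0, max(0.9, 0) = 0.9, max(40.8, 0) = 40.8
Node u (S = 123.5): continuation = 1/1.01·[0.5857·0.0000 + 0.4143·0.9000] = 0.3692; exercise value = 0.0000 ≤ continuation, so V_u = 0.3692
Node d (S = 57): continuation = 1/1.01·[0.5857·0.9000 + 0.4143·40.8000] = 17.2574; exercise value = 18.0000 > continuation, so V_d = 18.0000 (exercise)
Node 0 (S = 95): continuation = 1/1.01·[0.5857·0.3692 + 0.4143·18.0000] = 7.5974; exercise value = 0.0000 ≤ continuation, so V_0 = 7.5974

$7.60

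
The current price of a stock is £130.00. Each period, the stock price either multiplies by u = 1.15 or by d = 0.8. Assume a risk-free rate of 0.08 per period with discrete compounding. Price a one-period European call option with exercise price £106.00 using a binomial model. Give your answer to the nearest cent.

Risk-neutral probability p = (1 + 0.08 − 0.8)/(1.15 − 0.8) = 0.2800/0.3500 = 0.8000
Terminal stock prices: S_u = 149.5, S_d = 104
Terminal payoffs (S − K): max(43.5, 0) = 43.5, max(-2, 0) = 0
Node 0 (S = 130): V_0 = 1/1.08·[0.8000·43.5000 + 0.2000·0.0000] = 32.2222

£32.22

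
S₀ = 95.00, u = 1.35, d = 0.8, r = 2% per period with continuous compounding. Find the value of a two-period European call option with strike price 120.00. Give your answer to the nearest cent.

8.18

Risk-neutral probability p = (e^0.02 − 0.8)/(1.35 − 0.8) = 0.2202/0.5500 = 0.4004
Terminal stock prices: S_uu = 173.1, S_ud = 102.6, S_dd = 60.8
Terminal payoffs (S − K): max(53.14, 0) = 53.14, max(-17.4, 0) = 0, max(-59.2, 0) = 0
Node u (S = 128.2): V_u = e^(−0.02)·[0.4004·53.1375 + 0.5996·0.0000] = 20.8532
Node d (S = 76): V_d = e^(−0.02)·[0.4004·0.0000 + 0.5996·0.0000] = 0.0000
Node 0 (S = 95): V_0 = e^(−0.02)·[0.4004·20.8532 + 0.5996·0.0000] = 8.1836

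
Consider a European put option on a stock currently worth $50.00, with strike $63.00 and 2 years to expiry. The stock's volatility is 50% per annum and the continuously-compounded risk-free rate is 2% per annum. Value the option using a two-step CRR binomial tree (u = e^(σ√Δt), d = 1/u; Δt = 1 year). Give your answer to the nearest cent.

$21.57

CRR parameters: u = e^(σ√Δt) = e^(0.5·√1) = 1.6487, d = 1/u = 0.6065
Per-period rate: rΔt = 0.02·1 = 0.02, so R = e^0.02 = 1.0202
Risk-neutral probability p = (e^0.02 − 0.6065)/(1.6487 − 0.6065) = 0.4137/1.0422 = 0.3969
Terminal stock prices: S_uu = 135.9, S_ud = 50, S_dd = 18.39
Terminal payoffs (K − S): max(-72.91, 0) = 0, max(13, 0) = 13, max(44.61, 0) = 44.61
Node u (S = 82.44): V_u = e^(−0.02)·[0.3969·0.0000 + 0.6031·13.0000] = 7.6847
Node d (S = 30.33): V_d = e^(−0.02)·[0.3969·13.0000 + 0.6031·44.6060] = 31.4260
Node 0 (S = 50): V_0 = e^(−0.02)·[0.3969·7.6847 + 0.6031·31.4260] = 21.5668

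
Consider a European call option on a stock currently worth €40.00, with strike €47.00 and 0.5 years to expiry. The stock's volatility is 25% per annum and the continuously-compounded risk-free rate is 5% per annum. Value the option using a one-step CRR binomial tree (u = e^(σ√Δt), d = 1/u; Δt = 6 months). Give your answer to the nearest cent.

CRR parameters: u = e^(σ√Δt) = e^(0.25·√0.5) = 1.1934, d = 1/u = 0.8380
Per-period rate: rΔt = 0.05·0.5 = 0.025, so R = e^0.025 = 1.0253
Risk-neutral probability p = (e^0.025 − 0.8380)/(1.1934 − 0.8380) = 0.1873/0.3554 = 0.5272
Terminal stock prices: S_u = 47.73, S_d = 33.52
Terminal payoffs (S − K): max(0.7346, 0) = 0.7346, max(-13.48, 0) = 0
Node 0 (S = 40): V_0 = e^(−0.025)·[0.5272·0.7346 + 0.4728·0.0000] = 0.3777

€0.38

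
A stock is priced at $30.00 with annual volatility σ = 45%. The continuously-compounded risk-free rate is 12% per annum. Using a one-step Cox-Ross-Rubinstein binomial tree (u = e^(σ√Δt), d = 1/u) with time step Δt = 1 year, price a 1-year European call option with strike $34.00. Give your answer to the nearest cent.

$6.09

CRR parameters: u = e^(σ√Δt) = e^(0.45·√1) = 1.5683, d = 1/u = 0.6376
Per-period rate: rΔt = 0.12·1 = 0.12, so R = e^0.12 = 1.1275
Risk-neutral probability p = (e^0.12 − 0.6376)/(1.5683 − 0.6376) = 0.4899/0.9307 = 0.5264
Terminal stock prices: S_u = 47.05, S_d = 19.13
Terminal payoffs (S − K): max(13.05, 0) = 13.05, max(-14.87, 0) = 0
Node 0 (S = 30): V_0 = e^(−0.12)·[0.5264·13.0494 + 0.4736·0.0000] = 6.0919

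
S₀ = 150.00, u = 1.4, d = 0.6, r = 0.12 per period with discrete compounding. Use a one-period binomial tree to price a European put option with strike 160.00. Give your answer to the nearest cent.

21.87

Risk-neutral probability p = (1 + 0.12 − 0.6)/(1.4 − 0.6) = 0.5200/0.8000 = 0.6500
Terminal stock prices: S_u = 210, S_d = 90
Terminal payoffs (K − S): max(-50, 0) = 0, max(70, 0) = 70
Node 0 (S = 150): V_0 = 1/1.12·[0.6500·0.0000 + 0.3500·70.0000] = 21.8750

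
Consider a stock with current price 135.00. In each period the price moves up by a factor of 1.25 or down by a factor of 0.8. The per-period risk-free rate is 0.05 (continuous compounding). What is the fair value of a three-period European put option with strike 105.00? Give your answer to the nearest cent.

2.66

Risk-neutral probability p = (e^0.05 − 0.8)/(1.25 − 0.8) = 0.2513/0.4500 = 0.5584
Terminal stock prices: S_uuu = 263.7, S_uud = 168.8, S_udd = 108, S_ddd = 69.12
Terminal payoffs (K − S): max(-158.7, 0) = 0, max(-63.75, 0) = 0, max(-3, 0) = 0, max(35.88, 0) = 35.88
Node uu (S = 210.9): V_uu = e^(−0.05)·[0.5584·0.0000 + 0.4416·0.0000] = 0.0000
Node ud (S = 135): V_ud = e^(−0.05)·[0.5584·0.0000 + 0.4416·0.0000] = 0.0000
Node dd (S = 86.4): V_dd = e^(−0.05)·[0.5584·0.0000 + 0.4416·35.8800] = 15.0725
Node u (S = 168.8): V_u = e^(−0.05)·[0.5584·0.0000 + 0.4416·0.0000] = 0.0000
Node d (S = 108): V_d = e^(−0.05)·[0.5584·0.0000 + 0.4416·15.0725] = 6.3317
Node 0 (S = 135): V_0 = e^(−0.05)·[0.5584·0.0000 + 0.4416·6.3317] = 2.6598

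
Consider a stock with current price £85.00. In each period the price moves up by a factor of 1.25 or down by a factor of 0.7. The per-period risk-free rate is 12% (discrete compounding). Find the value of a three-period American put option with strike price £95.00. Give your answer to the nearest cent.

£10.66

Risk-neutral probability p = (1 + 0.12 − 0.7)/(1.25 − 0.7) = 0.4200/0.5500 = 0.7636
Terminal stock prices: S_uuu = 166, S_uud = 92.97, S_udd = 52.06, S_ddd = 29.15
Terminal payoffs (K − S): max(-71.02, 0) = 0, max(2.031, 0) = 2.031, max(42.94, 0) = 42.94, max(65.84, 0) = 65.84
Node uu (S = 132.8): continuation = 1/1.12·[0.7636·0.0000 + 0.2364·2.0312] = 0.4287; exercise value = 0.0000 ≤ continuation, so V_uu = 0.4287
Node ud (S = 74.38): continuation = 1/1.12·[0.7636·2.0312 + 0.2364·42.9375] = 10.4464; exercise value = 20.6250 > continuation, so V_ud = 20.6250 (exercise)
Node dd (S = 41.65): continuation = 1/1.12·[0.7636·42.9375 + 0.2364·65.8450] = 43.1714; exercise value = 53.3500 > continuation, so V_dd = 53.3500 (exercise)
Node u (S = 106.2): continuation = 1/1.12·[0.7636·0.4287 + 0.2364·20.6250] = 4.6450; exercise value = 0.0000 ≤ continuation, so V_u = 4.6450
Node d (S = 59.5): continuation = 1/1.12·[0.7636·20.6250 + 0.2364·53.3500] = 25.3214; exercise value = 35.5000 > continuation, so V_d = 35.5000 (exercise)
Node 0 (S = 85): continuation = 1/1.12·[0.7636·4.6450 + 0.2364·35.5000] = 10.6589; exercise value = 10.0000 ≤ continuation, so V_0 = 10.6589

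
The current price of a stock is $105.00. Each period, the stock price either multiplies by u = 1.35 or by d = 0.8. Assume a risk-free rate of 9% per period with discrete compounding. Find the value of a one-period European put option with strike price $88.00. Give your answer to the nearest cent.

$1.73

Risk-neutral probability p = (1 + 0.09 − 0.8)/(1.35 − 0.8) = 0.2900/0.5500 = 0.5273
Terminal stock prices: S_u = 141.8, S_d = 84
Terminal payoffs (K − S): max(-53.75, 0) = 0, max(4, 0) = 4
Node 0 (S = 105): V_0 = 1/1.09·[0.5273·0.0000 + 0.4727·4.0000] = 1.7348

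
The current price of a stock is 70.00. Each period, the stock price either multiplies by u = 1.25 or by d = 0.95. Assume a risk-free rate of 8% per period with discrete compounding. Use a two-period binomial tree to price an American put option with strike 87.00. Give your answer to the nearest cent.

17.00

Risk-neutral probability p = (1 + 0.08 − 0.95)/(1.25 − 0.95) = 0.1300/0.3000 = 0.4333
Terminal stock prices: S_uu = 109.4, S_ud = 83.12, S_dd = 63.17
Terminal payoffs (K − S): max(-22.38, 0) = 0, max(3.875, 0) = 3.875, max(23.83, 0) = 23.83
Node u (S = 87.5): continuation = 1/1.08·[0.4333·0.0000 + 0.5667·3.8750] = 2.0332; exercise value = 0.0000 ≤ continuation, so V_u = 2.0332
Node d (S = 66.5): continuation = 1/1.08·[0.4333·3.8750 + 0.5667·23.8250] = 14.0556; exercise value = 20.5000 > continuation, so V_d = 20.5000 (exercise)
Node 0 (S = 70): continuation = 1/1.08·[0.4333·2.0332 + 0.5667·20.5000] = 11.5720; exercise value = 17.0000 > continuation, so V_0 = 17.0000 (exercise)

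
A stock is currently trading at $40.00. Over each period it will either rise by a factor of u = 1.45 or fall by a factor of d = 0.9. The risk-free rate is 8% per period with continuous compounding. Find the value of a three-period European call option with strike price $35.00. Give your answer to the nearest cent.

Risk-neutral probability p = (e^0.08 − 0.9)/(1.45 − 0.9) = 0.1833/0.5500 = 0.3332
Terminal stock prices: S_uuu = 121.9, S_uud = 75.69, S_udd = 46.98, S_ddd = 29.16
Terminal payoffs (S − K): max(86.94, 0) = 86.94, max(40.69, 0) = 40.69, max(11.98, 0) = 11.98, max(-5.84, 0) = 0
Node uu (S = 84.1): V_uu = e^(−0.08)·[0.3332·86.9450 + 0.6668·40.6900] = 51.7909
Node ud (S = 52.2): V_ud = e^(−0.08)·[0.3332·40.6900 + 0.6668·11.9800] = 19.8909
Node dd (S = 32.4): V_dd = e^(−0.08)·[0.3332·11.9800 + 0.6668·0.0000] = 3.6854
Node u (S = 58): V_u = e^(−0.08)·[0.3332·51.7909 + 0.6668·19.8909] = 28.1750
Node d (S = 36): V_d = e^(−0.08)·[0.3332·19.8909 + 0.6668·3.6854] = 8.3873
Node 0 (S = 40): V_0 = e^(−0.08)·[0.3332·28.1750 + 0.6668·8.3873] = 13.8297

$13.83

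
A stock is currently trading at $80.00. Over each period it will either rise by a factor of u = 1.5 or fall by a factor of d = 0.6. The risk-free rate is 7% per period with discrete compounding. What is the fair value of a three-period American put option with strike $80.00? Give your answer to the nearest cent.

Risk-neutral probability p = (1 + 0.07 − 0.6)/(1.5 − 0.6) = 0.4700/0.9000 = 0.5222
Terminal stock prices: S_uuu = 270, S_uud = 108, S_udd = 43.2, S_ddd = 17.28
Terminal payoffs (K − S): max(-190, 0) = 0, max(-28, 0) = 0, max(36.8, 0) = 36.8, max(62.72, 0) = 62.72
Node uu (S = 180): continuation = 1/1.07·[0.5222·0.0000 + 0.4778·0.0000] = 0.0000; exercise value = 0.0000 ≤ continuation, so V_uu = 0.0000
Node ud (S = 72): continuation = 1/1.07·[0.5222·0.0000 + 0.4778·36.8000] = 16.4320; exercise value = 8.0000 ≤ continuation, so V_ud = 16.4320
Node dd (S = 28.8): continuation = 1/1.07·[0.5222·36.8000 + 0.4778·62.7200] = 45.9664; exercise value = 51.2000 > continuation, so V_dd = 51.2000 (exercise)
Node u (S = 120): continuation = 1/1.07·[0.5222·0.0000 + 0.4778·16.4320] = 7.3372; exercise value = 0.0000 ≤ continuation, so V_u = 7.3372
Node d (S = 48): continuation = 1/1.07·[0.5222·16.4320 + 0.4778·51.2000] = 30.8817; exercise value = 32.0000 > continuation, so V_d = 32.0000 (exercise)
Node 0 (S = 80): continuation = 1/1.07·[0.5222·7.3372 + 0.4778·32.0000] = 17.8697; exercise value = 0.0000 ≤ continuation, so V_0 = 17.8697

$17.87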